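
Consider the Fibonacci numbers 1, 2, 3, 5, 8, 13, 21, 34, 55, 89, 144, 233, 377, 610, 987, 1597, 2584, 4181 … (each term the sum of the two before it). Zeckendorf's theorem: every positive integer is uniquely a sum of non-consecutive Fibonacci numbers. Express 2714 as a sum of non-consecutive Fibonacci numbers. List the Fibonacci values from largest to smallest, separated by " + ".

2714: greatest Fibonacci not exceeding it is 2584, leaving 130
130: greatest Fibonacci not exceeding it is 89, leaving 41
41: greatest Fibonacci not exceeding it is 34, leaving 7
7: greatest Fibonacci not exceeding it is 5, leaving 2
2: greatest Fibonacci not exceeding it is 2, leaving 0
So 2714 = 2584 + 89 + 34 + 5 + 2, with no two terms consecutive in the sequence.

2584 + 89 + 34 + 5 + 2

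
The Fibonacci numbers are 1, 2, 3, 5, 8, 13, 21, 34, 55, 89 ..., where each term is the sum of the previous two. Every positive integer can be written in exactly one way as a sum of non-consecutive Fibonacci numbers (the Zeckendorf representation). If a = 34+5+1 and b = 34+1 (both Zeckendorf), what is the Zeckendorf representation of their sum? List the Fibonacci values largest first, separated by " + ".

The two numbers are 40 and 35, so their sum is 75.
55 ≤ 75 < 89, so take 55; remainder 20
13 ≤ 20 < 21, so take 13; remainder 7
5 ≤ 7 < 8, so take 5; remainder 2
2 ≤ 2 < 3, so take 2; remainder 0

55 + 13 + 5 + 2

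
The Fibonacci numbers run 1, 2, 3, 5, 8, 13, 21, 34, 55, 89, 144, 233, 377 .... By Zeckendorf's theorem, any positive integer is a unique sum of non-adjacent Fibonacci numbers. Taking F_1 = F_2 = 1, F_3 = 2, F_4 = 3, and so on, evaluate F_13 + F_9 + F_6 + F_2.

276

F_13 + F_9 + F_6 + F_2 = 233 + 34 + 8 + 1 = 276.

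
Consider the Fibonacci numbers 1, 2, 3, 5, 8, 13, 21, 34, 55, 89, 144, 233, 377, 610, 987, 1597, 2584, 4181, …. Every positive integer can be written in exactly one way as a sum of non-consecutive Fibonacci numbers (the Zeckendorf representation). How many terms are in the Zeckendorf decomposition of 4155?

6

Greedy algorithm:
take 2584 (≤ 4155); 4155 − 2584 = 1571
take 987 (≤ 1571); 1571 − 987 = 584
take 377 (≤ 584); 584 − 377 = 207
take 144 (≤ 207); 207 − 144 = 63
take 55 (≤ 63); 63 − 55 = 8
take 8 (≤ 8); 8 − 8 = 0
4155 = 2584 + 987 + 377 + 144 + 55 + 8, which has 6 terms.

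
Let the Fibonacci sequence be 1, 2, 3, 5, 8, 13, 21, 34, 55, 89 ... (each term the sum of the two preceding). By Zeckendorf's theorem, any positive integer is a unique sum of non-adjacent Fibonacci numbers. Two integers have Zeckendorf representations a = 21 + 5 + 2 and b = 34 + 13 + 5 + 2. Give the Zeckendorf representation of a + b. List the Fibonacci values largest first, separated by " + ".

55 + 21 + 5 + 1

The two numbers are 28 and 54, so their sum is 82.
Repeatedly subtract the largest Fibonacci number that fits:
take 55 (≤ 82); 82 − 55 = 27
take 21 (≤ 27); 27 − 21 = 6
take 5 (≤ 6); 6 − 5 = 1
take 1 (≤ 1); 1 − 1 = 0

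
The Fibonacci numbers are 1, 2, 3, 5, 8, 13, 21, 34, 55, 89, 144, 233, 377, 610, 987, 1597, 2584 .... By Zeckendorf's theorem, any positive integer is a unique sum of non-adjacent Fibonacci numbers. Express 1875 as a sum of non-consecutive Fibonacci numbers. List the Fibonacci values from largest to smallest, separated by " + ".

1597 + 233 + 34 + 8 + 3

Greedily peel off the largest Fibonacci term at each step:
subtract 1597 from 1875: 278 remains
subtract 233 from 278: 45 remains
subtract 34 from 45: 11 remains
subtract 8 from 11: 3 remains
subtract 3 from 3: 0 remains
So 1875 = 1597 + 233 + 34 + 8 + 3, with no two terms consecutive in the sequence.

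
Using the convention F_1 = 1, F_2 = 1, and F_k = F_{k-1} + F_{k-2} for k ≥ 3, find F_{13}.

233

Iterating the recurrence up to F_{6} = 8 and F_{5} = 5:
F_{7} = F_{6} + F_{5} = 8 + 5 = 13
F_{8} = F_{7} + F_{6} = 13 + 8 = 21
F_{9} = F_{8} + F_{7} = 21 + 13 = 34
F_{10} = F_{9} + F_{8} = 34 + 21 = 55
F_{11} = F_{10} + F_{9} = 55 + 34 = 89
F_{12} = F_{11} + F_{10} = 89 + 55 = 144
F_{13} = F_{12} + F_{11} = 144 + 89 = 233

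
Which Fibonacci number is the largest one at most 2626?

2584

2584 ≤ 2626 < 4181, so the largest Fibonacci number not exceeding 2626 is 2584.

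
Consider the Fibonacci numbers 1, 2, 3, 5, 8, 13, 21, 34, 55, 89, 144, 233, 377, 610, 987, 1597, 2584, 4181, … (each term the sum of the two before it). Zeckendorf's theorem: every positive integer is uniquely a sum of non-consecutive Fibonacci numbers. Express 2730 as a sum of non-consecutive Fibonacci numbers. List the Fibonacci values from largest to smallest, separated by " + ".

2584 + 144 + 2

Greedily peel off the largest Fibonacci term at each step:
2584 ≤ 2730 < 4181, so take 2584; remainder 146
144 ≤ 146 < 233, so take 144; remainder 2
2 ≤ 2 < 3, so take 2; remainder 0
So 2730 = 2584 + 144 + 2, with no two terms consecutive in the sequence.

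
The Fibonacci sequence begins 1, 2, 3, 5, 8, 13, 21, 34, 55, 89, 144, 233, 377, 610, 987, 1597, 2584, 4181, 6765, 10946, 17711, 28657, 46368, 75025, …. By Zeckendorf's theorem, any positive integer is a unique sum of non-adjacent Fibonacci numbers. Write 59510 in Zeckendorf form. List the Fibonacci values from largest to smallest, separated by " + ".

Greedy algorithm:
59510 − 46368 = 13142
13142 − 10946 = 2196
2196 − 1597 = 599
599 − 377 = 222
222 − 144 = 78
78 − 55 = 23
23 − 21 = 2
2 − 2 = 0
So 59510 = 46368 + 10946 + 1597 + 377 + 144 + 55 + 21 + 2, with no two terms consecutive in the sequence.

46368 + 10946 + 1597 + 377 + 144 + 55 + 21 + 2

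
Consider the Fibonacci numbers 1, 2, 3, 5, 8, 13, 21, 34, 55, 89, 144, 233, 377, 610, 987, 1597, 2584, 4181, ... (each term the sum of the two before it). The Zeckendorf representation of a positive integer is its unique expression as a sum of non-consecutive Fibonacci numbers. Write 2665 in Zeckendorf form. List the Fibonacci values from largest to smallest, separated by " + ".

2584 + 55 + 21 + 5

Repeatedly subtract the largest Fibonacci number that fits:
subtract 2584 from 2665: 81 remains
subtract 55 from 81: 26 remains
subtract 21 from 26: 5 remains
subtract 5 from 5: 0 remains
So 2665 = 2584 + 55 + 21 + 5, with no two terms consecutive in the sequence.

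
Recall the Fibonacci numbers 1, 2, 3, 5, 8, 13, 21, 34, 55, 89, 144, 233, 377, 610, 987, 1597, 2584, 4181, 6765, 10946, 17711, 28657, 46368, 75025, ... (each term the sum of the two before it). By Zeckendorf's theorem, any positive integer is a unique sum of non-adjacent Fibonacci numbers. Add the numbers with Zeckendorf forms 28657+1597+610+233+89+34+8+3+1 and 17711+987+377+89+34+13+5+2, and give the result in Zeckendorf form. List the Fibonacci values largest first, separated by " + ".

46368 + 2584 + 987 + 377 + 89 + 34 + 8 + 3

The two numbers are 31232 and 19218, so their sum is 50450.
50450 − 46368 = 4082
4082 − 2584 = 1498
1498 − 987 = 511
511 − 377 = 134
134 − 89 = 45
45 − 34 = 11
11 − 8 = 3
3 − 3 = 0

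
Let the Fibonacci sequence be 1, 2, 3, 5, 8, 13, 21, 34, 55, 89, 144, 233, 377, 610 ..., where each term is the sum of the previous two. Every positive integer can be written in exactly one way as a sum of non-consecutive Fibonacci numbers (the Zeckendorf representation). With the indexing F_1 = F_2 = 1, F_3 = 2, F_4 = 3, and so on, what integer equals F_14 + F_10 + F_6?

440

F_14 + F_10 + F_6 = 377 + 55 + 8 = 440.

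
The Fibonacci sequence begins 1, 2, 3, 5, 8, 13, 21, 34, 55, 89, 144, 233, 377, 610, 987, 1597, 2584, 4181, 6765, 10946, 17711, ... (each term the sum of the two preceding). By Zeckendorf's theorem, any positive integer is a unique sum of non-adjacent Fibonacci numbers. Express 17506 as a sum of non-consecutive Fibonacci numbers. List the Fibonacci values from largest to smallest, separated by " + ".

17506: greatest Fibonacci not exceeding it is 10946, leaving 6560
6560: greatest Fibonacci not exceeding it is 4181, leaving 2379
2379: greatest Fibonacci not exceeding it is 1597, leaving 782
782: greatest Fibonacci not exceeding it is 610, leaving 172
172: greatest Fibonacci not exceeding it is 144, leaving 28
28: greatest Fibonacci not exceeding it is 21, leaving 7
7: greatest Fibonacci not exceeding it is 5, leaving 2
2: greatest Fibonacci not exceeding it is 2, leaving 0
So 17506 = 10946 + 4181 + 1597 + 610 + 144 + 21 + 5 + 2, with no two terms consecutive in the sequence.

10946 + 4181 + 1597 + 610 + 144 + 21 + 5 + 2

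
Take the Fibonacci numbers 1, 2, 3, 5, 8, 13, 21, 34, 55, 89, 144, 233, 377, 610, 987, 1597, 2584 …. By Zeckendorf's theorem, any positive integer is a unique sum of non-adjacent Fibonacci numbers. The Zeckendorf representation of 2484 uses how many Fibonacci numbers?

take 1597 (≤ 2484); 2484 − 1597 = 887
take 610 (≤ 887); 887 − 610 = 277
take 233 (≤ 277); 277 − 233 = 44
take 34 (≤ 44); 44 − 34 = 10
take 8 (≤ 10); 10 − 8 = 2
take 2 (≤ 2); 2 − 2 = 0
2484 = 1597 + 610 + 233 + 34 + 8 + 2, which has 6 terms.

6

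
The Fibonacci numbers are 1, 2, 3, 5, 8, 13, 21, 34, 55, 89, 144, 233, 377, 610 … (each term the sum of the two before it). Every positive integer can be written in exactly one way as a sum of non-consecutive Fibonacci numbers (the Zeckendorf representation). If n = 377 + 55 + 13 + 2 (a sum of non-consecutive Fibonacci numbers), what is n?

447

377 + 55 + 13 + 2 = 447.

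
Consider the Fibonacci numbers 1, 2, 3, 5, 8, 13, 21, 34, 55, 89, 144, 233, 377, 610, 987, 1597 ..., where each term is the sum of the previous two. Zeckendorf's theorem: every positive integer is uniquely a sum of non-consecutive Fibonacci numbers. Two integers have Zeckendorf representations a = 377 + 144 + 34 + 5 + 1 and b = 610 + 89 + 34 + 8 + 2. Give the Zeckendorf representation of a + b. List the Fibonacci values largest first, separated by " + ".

987 + 233 + 55 + 21 + 8

The two numbers are 561 and 743, so their sum is 1304.
Greedy algorithm:
1304: greatest Fibonacci not exceeding it is 987, leaving 317
317: greatest Fibonacci not exceeding it is 233, leaving 84
84: greatest Fibonacci not exceeding it is 55, leaving 29
29: greatest Fibonacci not exceeding it is 21, leaving 8
8: greatest Fibonacci not exceeding it is 8, leaving 0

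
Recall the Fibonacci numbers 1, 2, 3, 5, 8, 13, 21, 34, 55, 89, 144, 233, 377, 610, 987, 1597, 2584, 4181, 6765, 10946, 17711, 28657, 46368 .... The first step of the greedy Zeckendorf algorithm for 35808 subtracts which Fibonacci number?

28657

28657 ≤ 35808 < 46368, so the largest Fibonacci number not exceeding 35808 is 28657.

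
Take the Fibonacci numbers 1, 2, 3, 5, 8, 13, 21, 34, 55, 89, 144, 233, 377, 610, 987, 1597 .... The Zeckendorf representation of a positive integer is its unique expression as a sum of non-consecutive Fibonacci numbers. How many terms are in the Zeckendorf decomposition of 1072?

5

Greedily peel off the largest Fibonacci term at each step:
1072 − 987 = 85
85 − 55 = 30
30 − 21 = 9
9 − 8 = 1
1 − 1 = 0
1072 = 987 + 55 + 21 + 8 + 1, which has 5 terms.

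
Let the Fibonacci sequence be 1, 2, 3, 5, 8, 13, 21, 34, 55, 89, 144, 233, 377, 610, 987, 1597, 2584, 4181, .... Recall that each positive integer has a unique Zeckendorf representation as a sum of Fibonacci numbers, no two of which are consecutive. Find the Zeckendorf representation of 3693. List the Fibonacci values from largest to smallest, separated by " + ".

2584 + 987 + 89 + 21 + 8 + 3 + 1

Greedily peel off the largest Fibonacci term at each step:
largest Fibonacci ≤ 3693 is 2584; 3693 − 2584 = 1109
largest Fibonacci ≤ 1109 is 987; 1109 − 987 = 122
largest Fibonacci ≤ 122 is 89; 122 − 89 = 33
largest Fibonacci ≤ 33 is 21; 33 − 21 = 12
largest Fibonacci ≤ 12 is 8; 12 − 8 = 4
largest Fibonacci ≤ 4 is 3; 4 − 3 = 1
largest Fibonacci ≤ 1 is 1; 1 − 1 = 0
So 3693 = 2584 + 987 + 89 + 21 + 8 + 3 + 1, with no two terms consecutive in the sequence.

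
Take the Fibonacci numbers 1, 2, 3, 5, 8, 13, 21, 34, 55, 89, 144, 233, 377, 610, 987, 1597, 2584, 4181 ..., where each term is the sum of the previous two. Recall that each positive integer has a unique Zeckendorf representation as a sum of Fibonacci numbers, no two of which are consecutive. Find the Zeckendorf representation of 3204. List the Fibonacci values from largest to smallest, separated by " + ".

2584 + 610 + 8 + 2

largest Fibonacci ≤ 3204 is 2584; 3204 − 2584 = 620
largest Fibonacci ≤ 620 is 610; 620 − 610 = 10
largest Fibonacci ≤ 10 is 8; 10 − 8 = 2
largest Fibonacci ≤ 2 is 2; 2 − 2 = 0
So 3204 = 2584 + 610 + 8 + 2, with no two terms consecutive in the sequence.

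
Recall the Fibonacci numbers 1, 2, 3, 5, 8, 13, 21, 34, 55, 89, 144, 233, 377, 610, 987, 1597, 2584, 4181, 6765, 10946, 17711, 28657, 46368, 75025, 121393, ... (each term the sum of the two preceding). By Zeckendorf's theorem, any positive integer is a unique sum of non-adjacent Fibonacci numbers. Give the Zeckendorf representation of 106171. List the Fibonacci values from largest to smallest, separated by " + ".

75025 ≤ 106171 < 121393, so take 75025; remainder 31146
28657 ≤ 31146 < 46368, so take 28657; remainder 2489
1597 ≤ 2489 < 2584, so take 1597; remainder 892
610 ≤ 892 < 987, so take 610; remainder 282
233 ≤ 282 < 377, so take 233; remainder 49
34 ≤ 49 < 55, so take 34; remainder 15
13 ≤ 15 < 21, so take 13; remainder 2
2 ≤ 2 < 3, so take 2; remainder 0
So 106171 = 75025 + 28657 + 1597 + 610 + 233 + 34 + 13 + 2, with no two terms consecutive in the sequence.

75025 + 28657 + 1597 + 610 + 233 + 34 + 13 + 2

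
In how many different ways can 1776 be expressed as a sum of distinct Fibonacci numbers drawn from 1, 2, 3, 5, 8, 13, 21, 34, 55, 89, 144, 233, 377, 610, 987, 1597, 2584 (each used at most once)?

Starting from the Zeckendorf form and repeatedly splitting a term F_k into F_{k−1} + F_{k−2} (when neither is already used) reaches every representation.
1776 = 1597+144+34+1 = 1597+144+21+13+1 = 1597+89+55+34+1 = … (21 more), for 24 in all.

24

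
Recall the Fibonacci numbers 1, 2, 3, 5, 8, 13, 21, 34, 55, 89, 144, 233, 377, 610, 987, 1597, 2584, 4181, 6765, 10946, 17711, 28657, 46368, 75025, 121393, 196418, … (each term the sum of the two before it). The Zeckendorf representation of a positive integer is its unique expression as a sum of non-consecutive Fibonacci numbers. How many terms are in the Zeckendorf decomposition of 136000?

6

largest Fibonacci ≤ 136000 is 121393; 136000 − 121393 = 14607
largest Fibonacci ≤ 14607 is 10946; 14607 − 10946 = 3661
largest Fibonacci ≤ 3661 is 2584; 3661 − 2584 = 1077
largest Fibonacci ≤ 1077 is 987; 1077 − 987 = 90
largest Fibonacci ≤ 90 is 89; 90 − 89 = 1
largest Fibonacci ≤ 1 is 1; 1 − 1 = 0
136000 = 121393 + 10946 + 2584 + 987 + 89 + 1, which has 6 terms.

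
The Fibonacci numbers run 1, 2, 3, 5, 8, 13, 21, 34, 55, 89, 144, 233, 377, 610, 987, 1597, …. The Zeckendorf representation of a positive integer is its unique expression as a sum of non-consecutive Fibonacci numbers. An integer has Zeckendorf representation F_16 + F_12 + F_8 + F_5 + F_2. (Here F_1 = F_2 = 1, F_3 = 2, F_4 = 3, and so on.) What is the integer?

F_16 + F_12 + F_8 + F_5 + F_2 = 987 + 144 + 21 + 5 + 1 = 1158.

1158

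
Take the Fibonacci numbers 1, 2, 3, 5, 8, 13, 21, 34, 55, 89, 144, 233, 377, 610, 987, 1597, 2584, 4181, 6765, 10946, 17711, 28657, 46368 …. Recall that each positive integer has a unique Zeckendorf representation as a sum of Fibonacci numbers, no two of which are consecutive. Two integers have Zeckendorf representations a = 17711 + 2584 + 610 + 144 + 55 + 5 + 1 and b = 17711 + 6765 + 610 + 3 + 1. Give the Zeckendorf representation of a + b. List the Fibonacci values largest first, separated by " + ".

The two numbers are 21110 and 25090, so their sum is 46200.
Greedily peel off the largest Fibonacci term at each step:
largest Fibonacci ≤ 46200 is 28657; 46200 − 28657 = 17543
largest Fibonacci ≤ 17543 is 10946; 17543 − 10946 = 6597
largest Fibonacci ≤ 6597 is 4181; 6597 − 4181 = 2416
largest Fibonacci ≤ 2416 is 1597; 2416 − 1597 = 819
largest Fibonacci ≤ 819 is 610; 819 − 610 = 209
largest Fibonacci ≤ 209 is 144; 209 − 144 = 65
largest Fibonacci ≤ 65 is 55; 65 − 55 = 10
largest Fibonacci ≤ 10 is 8; 10 − 8 = 2
largest Fibonacci ≤ 2 is 2; 2 − 2 = 0

28657 + 10946 + 4181 + 1597 + 610 + 144 + 55 + 8 + 2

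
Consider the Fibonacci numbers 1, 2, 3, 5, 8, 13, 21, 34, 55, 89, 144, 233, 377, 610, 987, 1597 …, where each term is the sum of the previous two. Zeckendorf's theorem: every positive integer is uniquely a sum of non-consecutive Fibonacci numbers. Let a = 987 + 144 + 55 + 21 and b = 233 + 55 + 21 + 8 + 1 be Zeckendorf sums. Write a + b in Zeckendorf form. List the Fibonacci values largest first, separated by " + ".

The two numbers are 1207 and 318, so their sum is 1525.
Greedy algorithm:
take 987 (≤ 1525); 1525 − 987 = 538
take 377 (≤ 538); 538 − 377 = 161
take 144 (≤ 161); 161 − 144 = 17
take 13 (≤ 17); 17 − 13 = 4
take 3 (≤ 4); 4 − 3 = 1
take 1 (≤ 1); 1 − 1 = 0

987 + 377 + 144 + 13 + 3 + 1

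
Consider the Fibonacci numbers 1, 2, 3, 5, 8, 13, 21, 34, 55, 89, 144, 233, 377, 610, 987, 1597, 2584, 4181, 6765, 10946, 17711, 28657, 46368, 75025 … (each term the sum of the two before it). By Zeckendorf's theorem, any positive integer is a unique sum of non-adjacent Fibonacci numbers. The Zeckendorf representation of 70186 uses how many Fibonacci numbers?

8

Repeatedly subtract the largest Fibonacci number that fits:
70186 − 46368 = 23818
23818 − 17711 = 6107
6107 − 4181 = 1926
1926 − 1597 = 329
329 − 233 = 96
96 − 89 = 7
7 − 5 = 2
2 − 2 = 0
70186 = 46368 + 17711 + 4181 + 1597 + 233 + 89 + 5 + 2, which has 8 terms.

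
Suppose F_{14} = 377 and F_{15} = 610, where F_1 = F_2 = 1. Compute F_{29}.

514229

By F_{2k+1} = F_k² + F_{k+1}²: F_{29} = 377² + 610² = 142129 + 372100 = 514229.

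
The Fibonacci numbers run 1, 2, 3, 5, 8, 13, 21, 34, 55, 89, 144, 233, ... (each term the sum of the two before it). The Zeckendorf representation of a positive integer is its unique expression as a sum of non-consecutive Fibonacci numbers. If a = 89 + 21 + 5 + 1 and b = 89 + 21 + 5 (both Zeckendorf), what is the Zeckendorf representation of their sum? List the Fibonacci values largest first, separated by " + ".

The two numbers are 116 and 115, so their sum is 231.
Repeatedly subtract the largest Fibonacci number that fits:
largest Fibonacci ≤ 231 is 144; 231 − 144 = 87
largest Fibonacci ≤ 87 is 55; 87 − 55 = 32
largest Fibonacci ≤ 32 is 21; 32 − 21 = 11
largest Fibonacci ≤ 11 is 8; 11 − 8 = 3
largest Fibonacci ≤ 3 is 3; 3 − 3 = 0

144 + 55 + 21 + 8 + 3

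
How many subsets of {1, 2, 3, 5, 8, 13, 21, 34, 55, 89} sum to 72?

72 = 55+13+3+1 = 55+8+5+3+1 = 34+21+13+3+1 = 34+21+8+5+3+1 — 4 representations.

4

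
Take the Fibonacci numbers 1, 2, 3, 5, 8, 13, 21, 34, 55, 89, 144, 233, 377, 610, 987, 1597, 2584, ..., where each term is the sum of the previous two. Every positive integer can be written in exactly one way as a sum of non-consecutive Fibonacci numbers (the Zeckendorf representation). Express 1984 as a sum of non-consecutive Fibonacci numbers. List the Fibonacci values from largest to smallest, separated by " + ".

1597 + 377 + 8 + 2

1984 − 1597 = 387
387 − 377 = 10
10 − 8 = 2
2 − 2 = 0
So 1984 = 1597 + 377 + 8 + 2, with no two terms consecutive in the sequence.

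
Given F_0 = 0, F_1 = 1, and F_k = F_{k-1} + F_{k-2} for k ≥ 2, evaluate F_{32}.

Iterating the recurrence up to F_{26} = 121393 and F_{25} = 75025:
F_{27} = F_{26} + F_{25} = 121393 + 75025 = 196418
F_{28} = F_{27} + F_{26} = 196418 + 121393 = 317811
F_{29} = F_{28} + F_{27} = 317811 + 196418 = 514229
F_{30} = F_{29} + F_{28} = 514229 + 317811 = 832040
F_{31} = F_{30} + F_{29} = 832040 + 514229 = 1346269
F_{32} = F_{31} + F_{30} = 1346269 + 832040 = 2178309

2178309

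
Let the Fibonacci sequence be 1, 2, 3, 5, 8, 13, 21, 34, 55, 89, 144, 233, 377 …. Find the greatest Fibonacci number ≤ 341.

233

233 ≤ 341 < 377, so the largest Fibonacci number not exceeding 341 is 233.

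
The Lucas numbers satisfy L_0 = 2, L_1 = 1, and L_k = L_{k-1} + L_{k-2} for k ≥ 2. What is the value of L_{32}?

4870847

Iterating the recurrence up to L_{24} = 103682 and L_{23} = 64079:
L_{25} = L_{24} + L_{23} = 103682 + 64079 = 167761
L_{26} = L_{25} + L_{24} = 167761 + 103682 = 271443
L_{27} = L_{26} + L_{25} = 271443 + 167761 = 439204
L_{28} = L_{27} + L_{26} = 439204 + 271443 = 710647
L_{29} = L_{28} + L_{27} = 710647 + 439204 = 1149851
L_{30} = L_{29} + L_{28} = 1149851 + 710647 = 1860498
L_{31} = L_{30} + L_{29} = 1860498 + 1149851 = 3010349
L_{32} = L_{31} + L_{30} = 3010349 + 1860498 = 4870847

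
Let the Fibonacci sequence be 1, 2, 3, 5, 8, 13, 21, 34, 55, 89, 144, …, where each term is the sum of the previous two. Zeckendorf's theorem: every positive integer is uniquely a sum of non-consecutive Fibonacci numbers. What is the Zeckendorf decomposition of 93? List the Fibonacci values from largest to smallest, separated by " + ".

largest Fibonacci ≤ 93 is 89; 93 − 89 = 4
largest Fibonacci ≤ 4 is 3; 4 − 3 = 1
largest Fibonacci ≤ 1 is 1; 1 − 1 = 0
So 93 = 89 + 3 + 1, with no two terms consecutive in the sequence.

89 + 3 + 1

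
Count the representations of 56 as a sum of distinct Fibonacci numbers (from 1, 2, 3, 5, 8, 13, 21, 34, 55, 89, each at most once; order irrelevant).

Starting from the Zeckendorf form and repeatedly splitting a term F_k into F_{k−1} + F_{k−2} (when neither is already used) reaches every representation.
56 = 55+1 = 34+21+1 = 34+13+8+1 = 34+13+5+3+1 — 4 representations.

4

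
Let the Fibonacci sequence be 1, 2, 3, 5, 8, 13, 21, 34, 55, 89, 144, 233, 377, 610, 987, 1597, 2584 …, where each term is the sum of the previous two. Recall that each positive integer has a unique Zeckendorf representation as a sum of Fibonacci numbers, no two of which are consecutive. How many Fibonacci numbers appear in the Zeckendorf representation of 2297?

subtract 1597 from 2297: 700 remains
subtract 610 from 700: 90 remains
subtract 89 from 90: 1 remains
subtract 1 from 1: 0 remains
2297 = 1597 + 610 + 89 + 1, which has 4 terms.

4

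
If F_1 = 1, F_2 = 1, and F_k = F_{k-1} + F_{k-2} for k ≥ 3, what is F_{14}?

377

Iterating the recurrence up to F_{9} = 34 and F_{8} = 21:
F_{10} = F_{9} + F_{8} = 34 + 21 = 55
F_{11} = F_{10} + F_{9} = 55 + 34 = 89
F_{12} = F_{11} + F_{10} = 89 + 55 = 144
F_{13} = F_{12} + F_{11} = 144 + 89 = 233
F_{14} = F_{13} + F_{12} = 233 + 144 = 377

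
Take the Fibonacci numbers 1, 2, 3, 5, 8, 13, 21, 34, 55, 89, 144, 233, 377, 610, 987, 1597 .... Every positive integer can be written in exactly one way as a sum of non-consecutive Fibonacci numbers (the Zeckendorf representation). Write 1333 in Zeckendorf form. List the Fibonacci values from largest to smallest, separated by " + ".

largest Fibonacci ≤ 1333 is 987; 1333 − 987 = 346
largest Fibonacci ≤ 346 is 233; 346 − 233 = 113
largest Fibonacci ≤ 113 is 89; 113 − 89 = 24
largest Fibonacci ≤ 24 is 21; 24 − 21 = 3
largest Fibonacci ≤ 3 is 3; 3 − 3 = 0
So 1333 = 987 + 233 + 89 + 21 + 3, with no two terms consecutive in the sequence.

987 + 233 + 89 + 21 + 3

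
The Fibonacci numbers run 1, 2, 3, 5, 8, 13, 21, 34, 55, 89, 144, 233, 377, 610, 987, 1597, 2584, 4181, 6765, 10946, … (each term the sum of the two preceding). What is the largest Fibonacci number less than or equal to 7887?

6765

6765 ≤ 7887 < 10946, so the largest Fibonacci number not exceeding 7887 is 6765.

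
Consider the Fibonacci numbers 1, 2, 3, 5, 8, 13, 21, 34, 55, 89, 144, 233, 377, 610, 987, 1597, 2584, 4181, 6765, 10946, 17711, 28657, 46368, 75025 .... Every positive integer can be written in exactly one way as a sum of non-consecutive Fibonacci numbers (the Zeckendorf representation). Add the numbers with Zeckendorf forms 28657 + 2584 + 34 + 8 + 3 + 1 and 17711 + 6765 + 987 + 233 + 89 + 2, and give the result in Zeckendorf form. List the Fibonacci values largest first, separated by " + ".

The two numbers are 31287 and 25787, so their sum is 57074.
subtract 46368 from 57074: 10706 remains
subtract 6765 from 10706: 3941 remains
subtract 2584 from 3941: 1357 remains
subtract 987 from 1357: 370 remains
subtract 233 from 370: 137 remains
subtract 89 from 137: 48 remains
subtract 34 from 48: 14 remains
subtract 13 from 14: 1 remains
subtract 1 from 1: 0 remains

46368 + 6765 + 2584 + 987 + 233 + 89 + 34 + 13 + 1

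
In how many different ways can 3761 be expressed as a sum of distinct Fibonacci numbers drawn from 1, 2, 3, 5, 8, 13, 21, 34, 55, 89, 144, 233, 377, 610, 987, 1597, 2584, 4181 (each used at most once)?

16

Starting from the Zeckendorf form and repeatedly splitting a term F_k into F_{k−1} + F_{k−2} (when neither is already used) reaches every representation.
3761 = 2584+987+144+34+8+3+1 = 2584+987+144+21+13+8+3+1 = 2584+987+89+55+34+8+3+1 = … (13 more), for 16 in all.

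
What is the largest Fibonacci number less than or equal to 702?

610 ≤ 702 < 987, so the largest Fibonacci number not exceeding 702 is 610.

610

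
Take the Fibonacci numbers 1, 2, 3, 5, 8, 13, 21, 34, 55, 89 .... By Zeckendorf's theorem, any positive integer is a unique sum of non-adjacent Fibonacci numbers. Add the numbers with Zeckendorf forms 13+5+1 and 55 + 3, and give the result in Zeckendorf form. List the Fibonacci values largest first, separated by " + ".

55 + 21 + 1

The two numbers are 19 and 58, so their sum is 77.
Repeatedly subtract the largest Fibonacci number that fits:
subtract 55 from 77: 22 remains
subtract 21 from 22: 1 remains
subtract 1 from 1: 0 remains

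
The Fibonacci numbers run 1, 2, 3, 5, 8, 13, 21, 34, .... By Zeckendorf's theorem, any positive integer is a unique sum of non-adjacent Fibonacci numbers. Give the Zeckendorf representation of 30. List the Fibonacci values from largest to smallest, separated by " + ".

Greedily peel off the largest Fibonacci term at each step:
30: greatest Fibonacci not exceeding it is 21, leaving 9
9: greatest Fibonacci not exceeding it is 8, leaving 1
1: greatest Fibonacci not exceeding it is 1, leaving 0
So 30 = 21 + 8 + 1, with no two terms consecutive in the sequence.

21 + 8 + 1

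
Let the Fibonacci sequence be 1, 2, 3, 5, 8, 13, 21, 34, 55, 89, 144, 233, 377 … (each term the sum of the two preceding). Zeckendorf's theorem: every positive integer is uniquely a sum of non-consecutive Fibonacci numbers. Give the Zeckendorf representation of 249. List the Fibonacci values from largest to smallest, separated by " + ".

233 + 13 + 3

249: greatest Fibonacci not exceeding it is 233, leaving 16
16: greatest Fibonacci not exceeding it is 13, leaving 3
3: greatest Fibonacci not exceeding it is 3, leaving 0
So 249 = 233 + 13 + 3, with no two terms consecutive in the sequence.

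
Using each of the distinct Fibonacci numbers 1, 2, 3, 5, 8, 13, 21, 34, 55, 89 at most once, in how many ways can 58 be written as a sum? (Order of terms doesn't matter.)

7

58 = 55+3 = 55+2+1 = 34+21+3 = … (4 more), for 7 in all.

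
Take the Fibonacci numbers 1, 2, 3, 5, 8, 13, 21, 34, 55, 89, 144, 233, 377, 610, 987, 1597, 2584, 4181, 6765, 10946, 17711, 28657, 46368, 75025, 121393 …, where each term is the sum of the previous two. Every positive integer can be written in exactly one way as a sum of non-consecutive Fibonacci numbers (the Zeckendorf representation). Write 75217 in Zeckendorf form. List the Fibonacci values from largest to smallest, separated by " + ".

75025 + 144 + 34 + 13 + 1

75025 ≤ 75217 < 121393, so take 75025; remainder 192
144 ≤ 192 < 233, so take 144; remainder 48
34 ≤ 48 < 55, so take 34; remainder 14
13 ≤ 14 < 21, so take 13; remainder 1
1 ≤ 1 < 2, so take 1; remainder 0
So 75217 = 75025 + 144 + 34 + 13 + 1, with no two terms consecutive in the sequence.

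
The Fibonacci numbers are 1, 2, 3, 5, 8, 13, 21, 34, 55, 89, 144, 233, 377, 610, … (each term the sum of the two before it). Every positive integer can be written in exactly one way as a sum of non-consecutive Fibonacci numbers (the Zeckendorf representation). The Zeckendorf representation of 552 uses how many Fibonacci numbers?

Greedily peel off the largest Fibonacci term at each step:
largest Fibonacci ≤ 552 is 377; 552 − 377 = 175
largest Fibonacci ≤ 175 is 144; 175 − 144 = 31
largest Fibonacci ≤ 31 is 21; 31 − 21 = 10
largest Fibonacci ≤ 10 is 8; 10 − 8 = 2
largest Fibonacci ≤ 2 is 2; 2 − 2 = 0
552 = 377 + 144 + 21 + 8 + 2, which has 5 terms.

5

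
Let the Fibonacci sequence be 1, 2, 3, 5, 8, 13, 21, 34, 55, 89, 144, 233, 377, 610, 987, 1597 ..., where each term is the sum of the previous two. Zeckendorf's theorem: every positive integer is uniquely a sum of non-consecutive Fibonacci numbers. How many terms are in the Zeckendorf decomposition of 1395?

Greedy algorithm:
largest Fibonacci ≤ 1395 is 987; 1395 − 987 = 408
largest Fibonacci ≤ 408 is 377; 408 − 377 = 31
largest Fibonacci ≤ 31 is 21; 31 − 21 = 10
largest Fibonacci ≤ 10 is 8; 10 − 8 = 2
largest Fibonacci ≤ 2 is 2; 2 − 2 = 0
1395 = 987 + 377 + 21 + 8 + 2, which has 5 terms.

5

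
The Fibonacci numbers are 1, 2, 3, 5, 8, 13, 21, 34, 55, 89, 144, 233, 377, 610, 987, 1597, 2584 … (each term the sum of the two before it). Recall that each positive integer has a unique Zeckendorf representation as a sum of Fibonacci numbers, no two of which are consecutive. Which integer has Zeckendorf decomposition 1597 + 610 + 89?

2296

1597 + 610 + 89 = 2296.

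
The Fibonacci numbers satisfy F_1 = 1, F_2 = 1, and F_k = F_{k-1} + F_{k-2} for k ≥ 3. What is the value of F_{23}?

Iterating the recurrence up to F_{18} = 2584 and F_{17} = 1597:
F_{19} = F_{18} + F_{17} = 2584 + 1597 = 4181
F_{20} = F_{19} + F_{18} = 4181 + 2584 = 6765
F_{21} = F_{20} + F_{19} = 6765 + 4181 = 10946
F_{22} = F_{21} + F_{20} = 10946 + 6765 = 17711
F_{23} = F_{22} + F_{21} = 17711 + 10946 = 28657

28657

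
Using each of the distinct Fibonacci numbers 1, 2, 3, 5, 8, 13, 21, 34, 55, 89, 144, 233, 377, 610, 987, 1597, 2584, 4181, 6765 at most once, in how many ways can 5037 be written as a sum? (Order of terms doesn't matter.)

Starting from the Zeckendorf form and repeatedly splitting a term F_k into F_{k−1} + F_{k−2} (when neither is already used) reaches every representation.
5037 = 4181+610+233+13 = 4181+610+233+8+5 = 4181+610+144+89+13 = 4181+610+233+8+3+2 = … (42 more), for 46 in all.

46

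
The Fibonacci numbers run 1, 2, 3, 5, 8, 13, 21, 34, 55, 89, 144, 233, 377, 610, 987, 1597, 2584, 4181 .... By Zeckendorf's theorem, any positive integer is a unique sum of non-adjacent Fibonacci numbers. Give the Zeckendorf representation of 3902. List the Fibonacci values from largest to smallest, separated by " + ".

3902: greatest Fibonacci not exceeding it is 2584, leaving 1318
1318: greatest Fibonacci not exceeding it is 987, leaving 331
331: greatest Fibonacci not exceeding it is 233, leaving 98
98: greatest Fibonacci not exceeding it is 89, leaving 9
9: greatest Fibonacci not exceeding it is 8, leaving 1
1: greatest Fibonacci not exceeding it is 1, leaving 0
So 3902 = 2584 + 987 + 233 + 89 + 8 + 1, with no two terms consecutive in the sequence.

2584 + 987 + 233 + 89 + 8 + 1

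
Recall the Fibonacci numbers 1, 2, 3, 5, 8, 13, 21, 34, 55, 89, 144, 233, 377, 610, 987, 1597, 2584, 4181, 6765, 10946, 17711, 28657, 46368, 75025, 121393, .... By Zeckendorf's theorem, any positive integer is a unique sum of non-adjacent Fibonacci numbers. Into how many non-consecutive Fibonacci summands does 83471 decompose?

6

75025 ≤ 83471 < 121393, so take 75025; remainder 8446
6765 ≤ 8446 < 10946, so take 6765; remainder 1681
1597 ≤ 1681 < 2584, so take 1597; remainder 84
55 ≤ 84 < 89, so take 55; remainder 29
21 ≤ 29 < 34, so take 21; remainder 8
8 ≤ 8 < 13, so take 8; remainder 0
83471 = 75025 + 6765 + 1597 + 55 + 21 + 8, which has 6 terms.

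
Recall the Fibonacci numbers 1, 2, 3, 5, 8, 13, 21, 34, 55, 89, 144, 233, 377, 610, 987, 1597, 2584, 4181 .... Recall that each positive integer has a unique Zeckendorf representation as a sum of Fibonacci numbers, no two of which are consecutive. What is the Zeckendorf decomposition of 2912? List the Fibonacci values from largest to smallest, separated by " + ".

2584 + 233 + 89 + 5 + 1

2584 ≤ 2912 < 4181, so take 2584; remainder 328
233 ≤ 328 < 377, so take 233; remainder 95
89 ≤ 95 < 144, so take 89; remainder 6
5 ≤ 6 < 8, so take 5; remainder 1
1 ≤ 1 < 2, so take 1; remainder 0
So 2912 = 2584 + 233 + 89 + 5 + 1, with no two terms consecutive in the sequence.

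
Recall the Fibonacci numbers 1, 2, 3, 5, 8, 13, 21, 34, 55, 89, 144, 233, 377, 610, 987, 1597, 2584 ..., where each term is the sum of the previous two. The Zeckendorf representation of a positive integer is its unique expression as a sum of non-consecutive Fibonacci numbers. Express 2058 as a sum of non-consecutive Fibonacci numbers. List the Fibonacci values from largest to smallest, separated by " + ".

1597 + 377 + 55 + 21 + 8

Greedy algorithm:
2058: greatest Fibonacci not exceeding it is 1597, leaving 461
461: greatest Fibonacci not exceeding it is 377, leaving 84
84: greatest Fibonacci not exceeding it is 55, leaving 29
29: greatest Fibonacci not exceeding it is 21, leaving 8
8: greatest Fibonacci not exceeding it is 8, leaving 0
So 2058 = 1597 + 377 + 55 + 21 + 8, with no two terms consecutive in the sequence.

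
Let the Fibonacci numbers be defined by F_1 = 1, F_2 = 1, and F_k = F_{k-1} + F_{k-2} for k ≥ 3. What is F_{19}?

4181

Iterating the recurrence up to F_{11} = 89 and F_{10} = 55:
F_{12} = F_{11} + F_{10} = 89 + 55 = 144
F_{13} = F_{12} + F_{11} = 144 + 89 = 233
F_{14} = F_{13} + F_{12} = 233 + 144 = 377
F_{15} = F_{14} + F_{13} = 377 + 233 = 610
F_{16} = F_{15} + F_{14} = 610 + 377 = 987
F_{17} = F_{16} + F_{15} = 987 + 610 = 1597
F_{18} = F_{17} + F_{16} = 1597 + 987 = 2584
F_{19} = F_{18} + F_{17} = 2584 + 1597 = 4181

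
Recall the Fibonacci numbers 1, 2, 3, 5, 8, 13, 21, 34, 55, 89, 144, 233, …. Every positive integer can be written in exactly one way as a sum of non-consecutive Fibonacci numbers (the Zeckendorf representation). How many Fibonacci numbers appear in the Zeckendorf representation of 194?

4

Repeatedly subtract the largest Fibonacci number that fits:
144 ≤ 194 < 233, so take 144; remainder 50
34 ≤ 50 < 55, so take 34; remainder 16
13 ≤ 16 < 21, so take 13; remainder 3
3 ≤ 3 < 5, so take 3; remainder 0
194 = 144 + 34 + 13 + 3, which has 4 terms.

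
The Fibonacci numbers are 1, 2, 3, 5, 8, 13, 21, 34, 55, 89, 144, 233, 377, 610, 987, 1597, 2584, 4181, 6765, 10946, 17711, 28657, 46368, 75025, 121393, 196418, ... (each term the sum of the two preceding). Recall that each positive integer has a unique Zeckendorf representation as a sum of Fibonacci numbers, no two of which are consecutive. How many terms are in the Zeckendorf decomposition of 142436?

142436 − 121393 = 21043
21043 − 17711 = 3332
3332 − 2584 = 748
748 − 610 = 138
138 − 89 = 49
49 − 34 = 15
15 − 13 = 2
2 − 2 = 0
142436 = 121393 + 17711 + 2584 + 610 + 89 + 34 + 13 + 2, which has 8 terms.

8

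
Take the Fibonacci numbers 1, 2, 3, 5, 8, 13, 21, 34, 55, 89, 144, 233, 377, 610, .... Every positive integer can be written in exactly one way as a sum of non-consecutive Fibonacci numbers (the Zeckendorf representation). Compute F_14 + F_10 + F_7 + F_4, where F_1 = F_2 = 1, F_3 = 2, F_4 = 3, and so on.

F_14 + F_10 + F_7 + F_4 = 377 + 55 + 13 + 3 = 448.

448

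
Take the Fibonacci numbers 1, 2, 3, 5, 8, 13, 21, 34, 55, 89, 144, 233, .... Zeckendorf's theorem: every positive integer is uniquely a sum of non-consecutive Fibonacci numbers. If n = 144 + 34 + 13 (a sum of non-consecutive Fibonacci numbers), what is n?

191

144 + 34 + 13 = 191.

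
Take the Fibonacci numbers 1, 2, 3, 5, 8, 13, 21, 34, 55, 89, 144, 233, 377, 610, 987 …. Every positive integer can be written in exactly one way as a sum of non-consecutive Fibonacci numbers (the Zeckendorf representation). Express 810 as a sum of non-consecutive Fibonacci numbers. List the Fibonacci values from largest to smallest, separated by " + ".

610 + 144 + 55 + 1

Greedily peel off the largest Fibonacci term at each step:
810: greatest Fibonacci not exceeding it is 610, leaving 200
200: greatest Fibonacci not exceeding it is 144, leaving 56
56: greatest Fibonacci not exceeding it is 55, leaving 1
1: greatest Fibonacci not exceeding it is 1, leaving 0
So 810 = 610 + 144 + 55 + 1, with no two terms consecutive in the sequence.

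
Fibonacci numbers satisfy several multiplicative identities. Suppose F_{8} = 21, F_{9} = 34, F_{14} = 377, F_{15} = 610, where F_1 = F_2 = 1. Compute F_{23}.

28657

By the addition formula F_{m+n} = F_m F_{n+1} + F_{m−1} F_n with m=15, n=8: F_{23} = 610·34 + 377·21 = 20740 + 7917 = 28657.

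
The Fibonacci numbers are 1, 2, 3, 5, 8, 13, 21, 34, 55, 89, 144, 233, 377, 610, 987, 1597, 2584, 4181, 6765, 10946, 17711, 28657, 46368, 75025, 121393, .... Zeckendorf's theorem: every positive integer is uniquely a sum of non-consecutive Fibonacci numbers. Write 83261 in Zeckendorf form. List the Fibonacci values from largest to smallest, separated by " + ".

75025 + 6765 + 987 + 377 + 89 + 13 + 5

Greedy algorithm:
largest Fibonacci ≤ 83261 is 75025; 83261 − 75025 = 8236
largest Fibonacci ≤ 8236 is 6765; 8236 − 6765 = 1471
largest Fibonacci ≤ 1471 is 987; 1471 − 987 = 484
largest Fibonacci ≤ 484 is 377; 484 − 377 = 107
largest Fibonacci ≤ 107 is 89; 107 − 89 = 18
largest Fibonacci ≤ 18 is 13; 18 − 13 = 5
largest Fibonacci ≤ 5 is 5; 5 − 5 = 0
So 83261 = 75025 + 6765 + 987 + 377 + 89 + 13 + 5, with no two terms consecutive in the sequence.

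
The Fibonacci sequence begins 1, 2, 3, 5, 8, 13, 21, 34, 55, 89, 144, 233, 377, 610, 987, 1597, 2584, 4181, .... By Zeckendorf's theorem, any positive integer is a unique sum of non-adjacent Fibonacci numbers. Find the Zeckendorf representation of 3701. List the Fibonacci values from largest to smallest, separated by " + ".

Repeatedly subtract the largest Fibonacci number that fits:
2584 ≤ 3701 < 4181, so take 2584; remainder 1117
987 ≤ 1117 < 1597, so take 987; remainder 130
89 ≤ 130 < 144, so take 89; remainder 41
34 ≤ 41 < 55, so take 34; remainder 7
5 ≤ 7 < 8, so take 5; remainder 2
2 ≤ 2 < 3, so take 2; remainder 0
So 3701 = 2584 + 987 + 89 + 34 + 5 + 2, with no two terms consecutive in the sequence.

2584 + 987 + 89 + 34 + 5 + 2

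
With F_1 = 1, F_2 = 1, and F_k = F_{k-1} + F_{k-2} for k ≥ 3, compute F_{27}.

196418

Iterating the recurrence up to F_{23} = 28657 and F_{22} = 17711:
F_{24} = F_{23} + F_{22} = 28657 + 17711 = 46368
F_{25} = F_{24} + F_{23} = 46368 + 28657 = 75025
F_{26} = F_{25} + F_{24} = 75025 + 46368 = 121393
F_{27} = F_{26} + F_{25} = 121393 + 75025 = 196418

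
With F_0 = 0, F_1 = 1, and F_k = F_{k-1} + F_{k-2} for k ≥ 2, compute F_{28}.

317811

Iterating the recurrence up to F_{23} = 28657 and F_{22} = 17711:
F_{24} = F_{23} + F_{22} = 28657 + 17711 = 46368
F_{25} = F_{24} + F_{23} = 46368 + 28657 = 75025
F_{26} = F_{25} + F_{24} = 75025 + 46368 = 121393
F_{27} = F_{26} + F_{25} = 121393 + 75025 = 196418
F_{28} = F_{27} + F_{26} = 196418 + 121393 = 317811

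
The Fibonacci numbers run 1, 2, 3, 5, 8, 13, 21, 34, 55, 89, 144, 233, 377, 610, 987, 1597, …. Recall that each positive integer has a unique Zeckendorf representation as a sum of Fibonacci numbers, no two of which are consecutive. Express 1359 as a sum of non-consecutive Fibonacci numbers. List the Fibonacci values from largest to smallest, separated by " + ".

987 ≤ 1359 < 1597, so take 987; remainder 372
233 ≤ 372 < 377, so take 233; remainder 139
89 ≤ 139 < 144, so take 89; remainder 50
34 ≤ 50 < 55, so take 34; remainder 16
13 ≤ 16 < 21, so take 13; remainder 3
3 ≤ 3 < 5, so take 3; remainder 0
So 1359 = 987 + 233 + 89 + 34 + 13 + 3, with no two terms consecutive in the sequence.

987 + 233 + 89 + 34 + 13 + 3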